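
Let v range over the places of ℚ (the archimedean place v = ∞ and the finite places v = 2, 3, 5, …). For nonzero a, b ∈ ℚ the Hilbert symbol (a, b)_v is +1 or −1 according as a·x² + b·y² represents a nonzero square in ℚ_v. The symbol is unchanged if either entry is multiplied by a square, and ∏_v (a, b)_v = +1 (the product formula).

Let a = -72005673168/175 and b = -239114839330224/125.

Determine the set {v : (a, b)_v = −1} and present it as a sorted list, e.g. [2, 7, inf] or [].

[19, inf]

(a, b) ≡ (-19019, -55) mod (ℚ^×)²; places V = {2, 3, 5, 7, 11, 13, 19, ∞}.
(a,b)_5: α=-2, u≡1; β=-3, v≡1 (mod 5); (1|5)=+1, (1|5)=+1; sign (−1)^0·+1^-3·+1^-2 = +1.
(a,b)_2: α=4, β=4; u≡5, v≡1 (mod 8); ε(u)ε(v)=0·0, αω(v)=4·0, βω(u)=4·1; sum ≡ 0  ⇒  +1.
(a,b)_11: α=3, u≡4; β=5, v≡8 (mod 11); (4|11)=+1, (8|11)=-1; sign (−1)^1·+1^5·-1^3 = +1.
(a,b)_3: α=4, u≡1; β=2, v≡2 (mod 3); (1|3)=+1, (2|3)=-1; sign (−1)^0·+1^2·-1^4 = +1.
(a,b)_∞: sgn(-19019)=−, sgn(-55)=−, so -1.
(a,b)_7: α=-1, u≡3; β=0, v≡4 (mod 7); (3|7)=-1, (4|7)=+1; sign (−1)^0·-1^0·+1^-1 = +1.
(a,b)_19: α=1, u≡7; β=2, v≡10 (mod 19); (7|19)=+1, (10|19)=-1; sign (−1)^0·+1^2·-1^1 = -1.
(a,b)_13: α=3, u≡7; β=4, v≡1 (mod 13); (7|13)=-1, (1|13)=+1; sign (−1)^0·-1^4·+1^3 = +1.
(-19019, -55 / ℚ) ramifies at {19, ∞}: a division algebra.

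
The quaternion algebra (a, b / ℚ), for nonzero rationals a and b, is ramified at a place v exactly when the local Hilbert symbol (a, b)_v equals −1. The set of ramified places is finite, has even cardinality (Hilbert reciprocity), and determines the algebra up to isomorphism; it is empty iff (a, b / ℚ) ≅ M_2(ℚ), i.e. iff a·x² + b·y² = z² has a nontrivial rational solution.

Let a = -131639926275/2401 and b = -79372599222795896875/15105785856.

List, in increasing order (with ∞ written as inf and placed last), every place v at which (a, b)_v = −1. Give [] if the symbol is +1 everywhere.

Mod squares: a ≡ -11, b ≡ -4290. Check v ∈ {∞, 2, 3, 5, 7, 11, 13, 17, 19, 31}.
v=17: a=17^2·(≡11), b=17^2·(≡3) mod 17; (11|17)=-1, (3|17)=-1; (−1)^{2·2·8}·(-1)^2·(-1)^2 = +1.
v=19: a=19^0·(≡18), b=19^2·(≡9) mod 19; (18|19)=-1, (9|19)=+1; (−1)^{0·2·9}·(-1)^2·(+1)^0 = +1.
v=7: a=7^-4·(≡3), b=7^-4·(≡1) mod 7; (3|7)=-1, (1|7)=+1; (−1)^{-4·-4·3}·(-1)^-4·(+1)^-4 = +1.
v=2: v_2(a)=0, v_2(b)=-21; units ≡ 5, 7 (mod 8); ε·ε+αω+βω = 0·1+0·0+-21·1 ≡ 1  ⇒  (a,b)_2 = -1.
v=11: a=11^3·(≡7), b=11^7·(≡10) mod 11; (7|11)=-1, (10|11)=-1; (−1)^{3·7·5}·(-1)^7·(-1)^3 = -1.
v=5: a=5^2·(≡4), b=5^5·(≡3) mod 5; (4|5)=+1, (3|5)=-1; (−1)^{2·5·2}·(+1)^5·(-1)^2 = +1.
v=13: a=13^2·(≡5), b=13^1·(≡8) mod 13; (5|13)=-1, (8|13)=-1; (−1)^{2·1·6}·(-1)^1·(-1)^2 = -1.
v=31: a=31^0·(≡14), b=31^2·(≡14) mod 31; (14|31)=+1, (14|31)=+1; (−1)^{0·2·15}·(+1)^2·(+1)^0 = +1.
v=3: a=3^4·(≡1), b=3^-1·(≡1) mod 3; (1|3)=+1, (1|3)=+1; (−1)^{4·-1·1}·(+1)^-1·(+1)^4 = +1.
v=∞: -11 < 0 and -4290 < 0  ⇒  (a,b)_∞ = -1.
(-11, -4290 / ℚ) ramifies at {2, 11, 13, ∞}: a division algebra.

[2, 11, 13, inf]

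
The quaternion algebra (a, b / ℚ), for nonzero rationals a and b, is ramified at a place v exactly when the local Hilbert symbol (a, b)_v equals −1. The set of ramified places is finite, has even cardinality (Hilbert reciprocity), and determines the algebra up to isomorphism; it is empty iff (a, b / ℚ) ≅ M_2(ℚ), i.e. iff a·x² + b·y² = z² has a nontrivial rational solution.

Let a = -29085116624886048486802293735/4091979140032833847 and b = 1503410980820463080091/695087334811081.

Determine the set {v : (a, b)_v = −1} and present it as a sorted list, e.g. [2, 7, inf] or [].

[2, 7, 11, 19]

(a, b) ≡ (-6545, 19) mod (ℚ^×)²; places V = {2, 3, 5, 7, 11, 17, 19, 23, 29, 47, ∞}.
(a,b)_19: α=6, u≡2; β=5, v≡5 (mod 19); (2|19)=-1, (5|19)=+1; sign (−1)^0·-1^5·+1^6 = -1.
(a,b)_29: α=-8, u≡28; β=-6, v≡27 (mod 29); (28|29)=+1, (27|29)=-1; sign (−1)^0·+1^-6·-1^-8 = +1.
(a,b)_∞: sgn(-6545)=−, sgn(19)=+, so +1.
(a,b)_5: α=1, u≡4; β=0, v≡1 (mod 5); (4|5)=+1, (1|5)=+1; sign (−1)^0·+1^0·+1^1 = +1.
(a,b)_2: α=0, β=0; u≡7, v≡3 (mod 8); ε(u)ε(v)=1·1, αω(v)=0·1, βω(u)=0·0; sum ≡ 1  ⇒  -1.
(a,b)_11: α=13, u≡8; β=10, v≡7 (mod 11); (8|11)=-1, (7|11)=-1; sign (−1)^0·-1^10·-1^13 = -1.
(a,b)_47: α=-2, u≡5; β=-2, v≡31 (mod 47); (5|47)=-1, (31|47)=-1; sign (−1)^0·-1^-2·-1^-2 = +1.
(a,b)_3: α=6, u≡1; β=4, v≡1 (mod 3); (1|3)=+1, (1|3)=+1; sign (−1)^0·+1^4·+1^6 = +1.
(a,b)_17: α=3, u≡14; β=2, v≡4 (mod 17); (14|17)=-1, (4|17)=+1; sign (−1)^0·-1^2·+1^3 = +1.
(a,b)_7: α=-1, u≡3; β=0, v≡6 (mod 7); (3|7)=-1, (6|7)=-1; sign (−1)^0·-1^0·-1^-1 = -1.
(a,b)_23: α=-2, u≡7; β=-2, v≡10 (mod 23); (7|23)=-1, (10|23)=-1; sign (−1)^0·-1^-2·-1^-2 = +1.
Ram(-6545, 19) = {2, 7, 11, 19}; no ℚ_2-point on the conic.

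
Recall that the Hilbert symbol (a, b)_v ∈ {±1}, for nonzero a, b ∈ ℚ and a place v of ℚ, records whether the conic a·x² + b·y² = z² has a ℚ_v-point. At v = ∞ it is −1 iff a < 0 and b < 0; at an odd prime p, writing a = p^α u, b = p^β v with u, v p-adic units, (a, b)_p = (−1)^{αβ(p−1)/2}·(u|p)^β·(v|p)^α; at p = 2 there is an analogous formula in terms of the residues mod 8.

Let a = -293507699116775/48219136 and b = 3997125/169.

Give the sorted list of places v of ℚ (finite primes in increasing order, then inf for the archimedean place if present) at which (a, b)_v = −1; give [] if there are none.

Mod squares: a ≡ -4199, b ≡ 17765. Check v ∈ {∞, 2, 3, 5, 7, 11, 13, 17, 19, 23, 31}.
v=23: a=23^2·(≡5), b=23^0·(≡3) mod 23; (5|23)=-1, (3|23)=+1; (−1)^{2·0·11}·(-1)^0·(+1)^2 = +1.
v=13: a=13^1·(≡8), b=13^-2·(≡2) mod 13; (8|13)=-1, (2|13)=-1; (−1)^{1·-2·6}·(-1)^-2·(-1)^1 = -1.
v=∞: -4199 < 0 and 17765 > 0  ⇒  (a,b)_∞ = +1.
v=5: a=5^2·(≡4), b=5^3·(≡3) mod 5; (4|5)=+1, (3|5)=-1; (−1)^{2·3·2}·(+1)^3·(-1)^2 = +1.
v=17: a=17^1·(≡15), b=17^1·(≡2) mod 17; (15|17)=+1, (2|17)=+1; (−1)^{1·1·8}·(+1)^1·(+1)^1 = +1.
v=7: a=7^-2·(≡1), b=7^0·(≡6) mod 7; (1|7)=+1, (6|7)=-1; (−1)^{-2·0·3}·(+1)^0·(-1)^-2 = +1.
v=19: a=19^3·(≡4), b=19^1·(≡6) mod 19; (4|19)=+1, (6|19)=+1; (−1)^{3·1·9}·(+1)^1·(+1)^3 = -1.
v=2: v_2(a)=-10, v_2(b)=0; units ≡ 1, 5 (mod 8); ε·ε+αω+βω = 0·0+-10·1+0·0 ≡ 0  ⇒  (a,b)_2 = +1.
v=11: a=11^4·(≡9), b=11^1·(≡3) mod 11; (9|11)=+1, (3|11)=+1; (−1)^{4·1·5}·(+1)^1·(+1)^4 = +1.
v=31: a=31^-2·(≡6), b=31^0·(≡10) mod 31; (6|31)=-1, (10|31)=+1; (−1)^{-2·0·15}·(-1)^0·(+1)^-2 = +1.
v=3: a=3^0·(≡1), b=3^2·(≡2) mod 3; (1|3)=+1, (2|3)=-1; (−1)^{0·2·1}·(+1)^2·(-1)^0 = +1.
|Ram(-4199, 17765)| = 2, even; anisotropic at {13, 19}.

[13, 19]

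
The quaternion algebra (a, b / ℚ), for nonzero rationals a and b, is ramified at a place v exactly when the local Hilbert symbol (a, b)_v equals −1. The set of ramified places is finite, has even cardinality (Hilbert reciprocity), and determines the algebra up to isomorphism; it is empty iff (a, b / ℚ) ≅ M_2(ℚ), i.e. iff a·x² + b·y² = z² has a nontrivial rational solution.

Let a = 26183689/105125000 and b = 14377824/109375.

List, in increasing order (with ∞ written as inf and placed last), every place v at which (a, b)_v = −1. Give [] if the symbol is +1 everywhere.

[2, 3]

(a, b) ≡ (2, 42) mod (ℚ^×)²; places V = {2, 3, 5, 7, 17, 29, 43, ∞}.
(a,b)_2: α=-3, β=5; u≡1, v≡5 (mod 8); ε(u)ε(v)=0·0, αω(v)=-3·1, βω(u)=5·0; sum ≡ 1  ⇒  -1.
(a,b)_43: α=2, u≡3; β=2, v≡8 (mod 43); (3|43)=-1, (8|43)=-1; sign (−1)^0·-1^2·-1^2 = +1.
(a,b)_29: α=-2, u≡14; β=0, v≡20 (mod 29); (14|29)=-1, (20|29)=+1; sign (−1)^0·-1^0·+1^-2 = +1.
(a,b)_7: α=2, u≡2; β=-1, v≡6 (mod 7); (2|7)=+1, (6|7)=-1; sign (−1)^0·+1^-1·-1^2 = +1.
(a,b)_17: α=2, u≡16; β=0, v≡15 (mod 17); (16|17)=+1, (15|17)=+1; sign (−1)^0·+1^0·+1^2 = +1.
(a,b)_5: α=-6, u≡3; β=-6, v≡2 (mod 5); (3|5)=-1, (2|5)=-1; sign (−1)^0·-1^-6·-1^-6 = +1.
(a,b)_∞: sgn(2)=+, sgn(42)=+, so +1.
(a,b)_3: α=0, u≡2; β=5, v≡2 (mod 3); (2|3)=-1, (2|3)=-1; sign (−1)^0·-1^5·-1^0 = -1.
Ram(2, 42) = {2, 3}; no ℚ_2-point on the conic.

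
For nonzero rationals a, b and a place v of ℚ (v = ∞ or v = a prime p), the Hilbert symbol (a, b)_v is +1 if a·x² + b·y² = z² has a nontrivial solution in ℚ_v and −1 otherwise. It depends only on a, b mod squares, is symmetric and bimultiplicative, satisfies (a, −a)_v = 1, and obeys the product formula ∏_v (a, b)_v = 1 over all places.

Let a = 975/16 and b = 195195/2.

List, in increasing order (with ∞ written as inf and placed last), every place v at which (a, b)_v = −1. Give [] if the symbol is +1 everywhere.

[2, 11]

(a, b) ≡ (39, 2310) mod (ℚ^×)²; places V = {2, 3, 5, 7, 11, 13, ∞}.
(a,b)_∞: sgn(39)=+, sgn(2310)=+, so +1.
(a,b)_7: α=0, u≡1; β=1, v≡2 (mod 7); (1|7)=+1, (2|7)=+1; sign (−1)^0·+1^1·+1^0 = +1.
(a,b)_11: α=0, u≡8; β=1, v≡1 (mod 11); (8|11)=-1, (1|11)=+1; sign (−1)^0·-1^1·+1^0 = -1.
(a,b)_13: α=1, u≡12; β=2, v≡12 (mod 13); (12|13)=+1, (12|13)=+1; sign (−1)^0·+1^2·+1^1 = +1.
(a,b)_5: α=2, u≡4; β=1, v≡2 (mod 5); (4|5)=+1, (2|5)=-1; sign (−1)^0·+1^1·-1^2 = +1.
(a,b)_2: α=-4, β=-1; u≡7, v≡3 (mod 8); ε(u)ε(v)=1·1, αω(v)=-4·1, βω(u)=-1·0; sum ≡ 1  ⇒  -1.
(a,b)_3: α=1, u≡1; β=1, v≡2 (mod 3); (1|3)=+1, (2|3)=-1; sign (−1)^1·+1^1·-1^1 = +1.
(39, 2310 / ℚ) ramifies at {2, 11}: a division algebra.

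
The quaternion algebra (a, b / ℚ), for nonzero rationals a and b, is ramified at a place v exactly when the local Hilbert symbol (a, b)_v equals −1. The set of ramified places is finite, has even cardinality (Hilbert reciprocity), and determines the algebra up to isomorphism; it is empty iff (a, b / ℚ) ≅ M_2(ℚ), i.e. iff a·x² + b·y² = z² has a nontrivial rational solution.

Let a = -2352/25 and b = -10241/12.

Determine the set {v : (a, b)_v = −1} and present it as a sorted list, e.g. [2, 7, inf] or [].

Mod squares: a ≡ -3, b ≡ -627. Check v ∈ {∞, 2, 3, 5, 7, 11, 19}.
v=5: a=5^-2·(≡3), b=5^0·(≡2) mod 5; (3|5)=-1, (2|5)=-1; (−1)^{-2·0·2}·(-1)^0·(-1)^-2 = +1.
v=19: a=19^0·(≡7), b=19^1·(≡1) mod 19; (7|19)=+1, (1|19)=+1; (−1)^{0·1·9}·(+1)^1·(+1)^0 = +1.
v=7: a=7^2·(≡2), b=7^2·(≡3) mod 7; (2|7)=+1, (3|7)=-1; (−1)^{2·2·3}·(+1)^2·(-1)^2 = +1.
v=3: a=3^1·(≡2), b=3^-1·(≡1) mod 3; (2|3)=-1, (1|3)=+1; (−1)^{1·-1·1}·(-1)^-1·(+1)^1 = +1.
v=11: a=11^0·(≡8), b=11^1·(≡4) mod 11; (8|11)=-1, (4|11)=+1; (−1)^{0·1·5}·(-1)^1·(+1)^0 = -1.
v=2: v_2(a)=4, v_2(b)=-2; units ≡ 5, 5 (mod 8); ε·ε+αω+βω = 0·0+4·1+-2·1 ≡ 0  ⇒  (a,b)_2 = +1.
v=∞: -3 < 0 and -627 < 0  ⇒  (a,b)_∞ = -1.
Ram(-3, -627) = {11, ∞}; no ℚ_11-point on the conic.

[11, inf]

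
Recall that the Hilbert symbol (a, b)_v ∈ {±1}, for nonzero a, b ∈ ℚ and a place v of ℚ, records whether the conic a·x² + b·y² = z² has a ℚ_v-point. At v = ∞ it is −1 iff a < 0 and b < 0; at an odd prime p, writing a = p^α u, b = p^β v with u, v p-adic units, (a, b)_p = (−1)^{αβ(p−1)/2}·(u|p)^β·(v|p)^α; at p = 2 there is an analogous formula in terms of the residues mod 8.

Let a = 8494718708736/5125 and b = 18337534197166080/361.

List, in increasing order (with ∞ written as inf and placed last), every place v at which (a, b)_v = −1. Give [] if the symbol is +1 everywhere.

[2, 23, 37, 41]

(a, b) ≡ (1118082095, 1495) mod (ℚ^×)²; places V = {2, 3, 5, 13, 17, 19, 23, 29, 37, 41, ∞}.
(a,b)_19: α=0, u≡17; β=-2, v≡14 (mod 19); (17|19)=+1, (14|19)=-1; sign (−1)^0·+1^-2·-1^0 = +1.
(a,b)_∞: sgn(1118082095)=+, sgn(1495)=+, so +1.
(a,b)_5: α=-3, u≡1; β=1, v≡1 (mod 5); (1|5)=+1, (1|5)=+1; sign (−1)^0·+1^1·+1^-3 = +1.
(a,b)_2: α=10, β=12; u≡7, v≡7 (mod 8); ε(u)ε(v)=1·1, αω(v)=10·0, βω(u)=12·0; sum ≡ 1  ⇒  -1.
(a,b)_13: α=3, u≡2; β=1, v≡11 (mod 13); (2|13)=-1, (11|13)=-1; sign (−1)^0·-1^1·-1^3 = +1.
(a,b)_29: α=1, u≡21; β=2, v≡1 (mod 29); (21|29)=-1, (1|29)=+1; sign (−1)^0·-1^2·+1^1 = +1.
(a,b)_23: α=1, u≡19; β=1, v≡5 (mod 23); (19|23)=-1, (5|23)=-1; sign (−1)^1·-1^1·-1^1 = -1.
(a,b)_3: α=2, u≡2; β=2, v≡1 (mod 3); (2|3)=-1, (1|3)=+1; sign (−1)^0·-1^2·+1^2 = +1.
(a,b)_41: α=-1, u≡14; β=0, v≡15 (mod 41); (14|41)=-1, (15|41)=-1; sign (−1)^0·-1^0·-1^-1 = -1.
(a,b)_37: α=1, u≡22; β=2, v≡6 (mod 37); (22|37)=-1, (6|37)=-1; sign (−1)^0·-1^2·-1^1 = -1.
(a,b)_17: α=1, u≡12; β=2, v≡9 (mod 17); (12|17)=-1, (9|17)=+1; sign (−1)^0·-1^2·+1^1 = +1.
(1118082095, 1495 / ℚ) ramifies at {2, 23, 37, 41}: a division algebra.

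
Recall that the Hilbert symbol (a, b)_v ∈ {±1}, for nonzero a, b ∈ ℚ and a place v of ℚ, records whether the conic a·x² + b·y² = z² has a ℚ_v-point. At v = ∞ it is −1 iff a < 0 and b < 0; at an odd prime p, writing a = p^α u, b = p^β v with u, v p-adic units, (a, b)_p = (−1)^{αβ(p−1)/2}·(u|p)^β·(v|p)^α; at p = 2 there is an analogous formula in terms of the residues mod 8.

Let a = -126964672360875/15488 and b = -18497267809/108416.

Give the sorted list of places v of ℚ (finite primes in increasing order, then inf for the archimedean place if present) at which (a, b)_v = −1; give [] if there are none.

[2, 29, 41, inf]

(a, b) ≡ (-172012630, -255374) mod (ℚ^×)²; places V = {2, 3, 5, 7, 11, 17, 19, 23, 29, 37, 41, 53, ∞}.
(a,b)_37: α=1, u≡2; β=1, v≡20 (mod 37); (2|37)=-1, (20|37)=-1; sign (−1)^0·-1^1·-1^1 = +1.
(a,b)_7: α=0, u≡2; β=-1, v≡2 (mod 7); (2|7)=+1, (2|7)=+1; sign (−1)^0·+1^-1·+1^0 = +1.
(a,b)_5: α=3, u≡1; β=0, v≡1 (mod 5); (1|5)=+1, (1|5)=+1; sign (−1)^0·+1^0·+1^3 = +1.
(a,b)_29: α=1, u≡7; β=1, v≡8 (mod 29); (7|29)=+1, (8|29)=-1; sign (−1)^0·+1^1·-1^1 = -1.
(a,b)_3: α=10, u≡2; β=0, v≡1 (mod 3); (2|3)=-1, (1|3)=+1; sign (−1)^0·-1^0·+1^10 = +1.
(a,b)_17: α=1, u≡14; β=1, v≡10 (mod 17); (14|17)=-1, (10|17)=-1; sign (−1)^0·-1^1·-1^1 = +1.
(a,b)_2: α=-7, β=-7; u≡5, v≡1 (mod 8); ε(u)ε(v)=0·0, αω(v)=-7·0, βω(u)=-7·1; sum ≡ 1  ⇒  -1.
(a,b)_∞: sgn(-172012630)=−, sgn(-255374)=−, so -1.
(a,b)_11: α=-2, u≡2; β=-2, v≡7 (mod 11); (2|11)=-1, (7|11)=-1; sign (−1)^0·-1^-2·-1^-2 = +1.
(a,b)_41: α=1, u≡23; β=0, v≡26 (mod 41); (23|41)=+1, (26|41)=-1; sign (−1)^0·+1^0·-1^1 = -1.
(a,b)_53: α=0, u≡24; β=2, v≡20 (mod 53); (24|53)=+1, (20|53)=-1; sign (−1)^0·+1^2·-1^0 = +1.
(a,b)_23: α=1, u≡2; β=0, v≡16 (mod 23); (2|23)=+1, (16|23)=+1; sign (−1)^0·+1^0·+1^1 = +1.
(a,b)_19: α=0, u≡18; β=2, v≡11 (mod 19); (18|19)=-1, (11|19)=+1; sign (−1)^0·-1^2·+1^0 = +1.
|Ram(-172012630, -255374)| = 4, even; anisotropic at {2, 29, 41, ∞}.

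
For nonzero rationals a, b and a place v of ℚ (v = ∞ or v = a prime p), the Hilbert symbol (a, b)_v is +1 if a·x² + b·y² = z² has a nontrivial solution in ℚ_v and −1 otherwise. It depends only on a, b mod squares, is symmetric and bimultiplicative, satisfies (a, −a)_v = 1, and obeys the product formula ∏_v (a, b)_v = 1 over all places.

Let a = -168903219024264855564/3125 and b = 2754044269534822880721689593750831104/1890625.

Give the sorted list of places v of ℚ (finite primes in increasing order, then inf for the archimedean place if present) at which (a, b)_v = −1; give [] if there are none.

Mod squares: a ≡ -4255, b ≡ 1178589. Check v ∈ {∞, 2, 3, 5, 7, 11, 19, 23, 29, 31, 37}.
v=19: a=19^2·(≡1), b=19^3·(≡3) mod 19; (1|19)=+1, (3|19)=-1; (−1)^{2·3·9}·(+1)^3·(-1)^2 = +1.
v=11: a=11^0·(≡6), b=11^-2·(≡5) mod 11; (6|11)=-1, (5|11)=+1; (−1)^{0·-2·5}·(-1)^-2·(+1)^0 = +1.
v=29: a=29^2·(≡11), b=29^3·(≡11) mod 29; (11|29)=-1, (11|29)=-1; (−1)^{2·3·14}·(-1)^3·(-1)^2 = -1.
v=3: a=3^8·(≡2), b=3^13·(≡1) mod 3; (2|3)=-1, (1|3)=+1; (−1)^{8·13·1}·(-1)^13·(+1)^8 = -1.
v=23: a=23^3·(≡22), b=23^5·(≡17) mod 23; (22|23)=-1, (17|23)=-1; (−1)^{3·5·11}·(-1)^5·(-1)^3 = -1.
v=5: a=5^-5·(≡1), b=5^-6·(≡4) mod 5; (1|5)=+1, (4|5)=+1; (−1)^{-5·-6·2}·(+1)^-6·(+1)^-5 = +1.
v=31: a=31^2·(≡29), b=31^3·(≡29) mod 31; (29|31)=-1, (29|31)=-1; (−1)^{2·3·15}·(-1)^3·(-1)^2 = -1.
v=7: a=7^2·(≡4), b=7^4·(≡5) mod 7; (4|7)=+1, (5|7)=-1; (−1)^{2·4·3}·(+1)^4·(-1)^2 = +1.
v=2: v_2(a)=2, v_2(b)=14; units ≡ 1, 5 (mod 8); ε·ε+αω+βω = 0·0+2·1+14·0 ≡ 0  ⇒  (a,b)_2 = +1.
v=37: a=37^1·(≡12), b=37^2·(≡26) mod 37; (12|37)=+1, (26|37)=+1; (−1)^{1·2·18}·(+1)^2·(+1)^1 = +1.
v=∞: -4255 < 0 and 1178589 > 0  ⇒  (a,b)_∞ = +1.
Ram(-4255, 1178589) = {3, 23, 29, 31}; no ℚ_3-point on the conic.

[3, 23, 29, 31]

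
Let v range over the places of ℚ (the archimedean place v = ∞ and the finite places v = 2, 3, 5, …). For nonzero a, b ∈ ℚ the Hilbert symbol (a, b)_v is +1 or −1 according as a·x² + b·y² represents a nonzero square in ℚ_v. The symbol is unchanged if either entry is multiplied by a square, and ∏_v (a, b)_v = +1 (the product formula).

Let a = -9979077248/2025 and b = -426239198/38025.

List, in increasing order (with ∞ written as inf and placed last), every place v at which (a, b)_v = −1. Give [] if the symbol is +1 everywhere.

(a, b) ≡ (-185402, -9758) mod (ℚ^×)²; places V = {2, 3, 5, 7, 11, 13, 17, 19, 29, 41, ∞}.
(a,b)_3: α=-4, u≡1; β=-2, v≡1 (mod 3); (1|3)=+1, (1|3)=+1; sign (−1)^0·+1^-2·+1^-4 = +1.
(a,b)_2: α=7, β=1; u≡3, v≡1 (mod 8); ε(u)ε(v)=1·0, αω(v)=7·0, βω(u)=1·1; sum ≡ 1  ⇒  -1.
(a,b)_13: α=0, u≡12; β=-2, v≡11 (mod 13); (12|13)=+1, (11|13)=-1; sign (−1)^0·+1^-2·-1^0 = +1.
(a,b)_11: α=0, u≡3; β=2, v≡10 (mod 11); (3|11)=+1, (10|11)=-1; sign (−1)^0·+1^2·-1^0 = +1.
(a,b)_29: α=2, u≡6; β=0, v≡3 (mod 29); (6|29)=+1, (3|29)=-1; sign (−1)^0·+1^0·-1^2 = +1.
(a,b)_∞: sgn(-185402)=−, sgn(-9758)=−, so -1.
(a,b)_19: α=1, u≡3; β=2, v≡3 (mod 19); (3|19)=-1, (3|19)=-1; sign (−1)^0·-1^2·-1^1 = -1.
(a,b)_17: α=1, u≡8; β=1, v≡9 (mod 17); (8|17)=+1, (9|17)=+1; sign (−1)^0·+1^1·+1^1 = +1.
(a,b)_5: α=-2, u≡2; β=-2, v≡2 (mod 5); (2|5)=-1, (2|5)=-1; sign (−1)^0·-1^-2·-1^-2 = +1.
(a,b)_41: α=1, u≡17; β=1, v≡39 (mod 41); (17|41)=-1, (39|41)=+1; sign (−1)^0·-1^1·+1^1 = -1.
(a,b)_7: α=1, u≡1; β=1, v≡6 (mod 7); (1|7)=+1, (6|7)=-1; sign (−1)^1·+1^1·-1^1 = +1.
(-185402, -9758 / ℚ) ramifies at {2, 19, 41, ∞}: a division algebra.

[2, 19, 41, inf]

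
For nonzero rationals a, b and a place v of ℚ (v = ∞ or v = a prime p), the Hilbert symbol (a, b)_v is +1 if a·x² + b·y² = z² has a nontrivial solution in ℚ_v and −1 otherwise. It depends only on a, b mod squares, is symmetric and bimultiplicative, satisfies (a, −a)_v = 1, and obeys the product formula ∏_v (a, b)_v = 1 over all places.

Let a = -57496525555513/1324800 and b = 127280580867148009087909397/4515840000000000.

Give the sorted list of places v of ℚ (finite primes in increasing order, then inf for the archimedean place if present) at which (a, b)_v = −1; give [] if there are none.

Mod squares: a ≡ -27623759, b ≡ 642413. Check v ∈ {∞, 2, 3, 5, 7, 11, 17, 23, 31, 37, 43, 53}.
v=31: a=31^1·(≡23), b=31^1·(≡13) mod 31; (23|31)=-1, (13|31)=-1; (−1)^{1·1·15}·(-1)^1·(-1)^1 = -1.
v=∞: -27623759 < 0 and 642413 > 0  ⇒  (a,b)_∞ = +1.
v=43: a=43^1·(≡30), b=43^2·(≡31) mod 43; (30|43)=-1, (31|43)=+1; (−1)^{1·2·21}·(-1)^2·(+1)^1 = +1.
v=5: a=5^-2·(≡1), b=5^-10·(≡2) mod 5; (1|5)=+1, (2|5)=-1; (−1)^{-2·-10·2}·(+1)^-10·(-1)^-2 = +1.
v=37: a=37^2·(≡36), b=37^2·(≡14) mod 37; (36|37)=+1, (14|37)=-1; (−1)^{2·2·18}·(+1)^2·(-1)^2 = +1.
v=3: a=3^-2·(≡1), b=3^-2·(≡2) mod 3; (1|3)=+1, (2|3)=-1; (−1)^{-2·-2·1}·(+1)^-2·(-1)^-2 = +1.
v=17: a=17^3·(≡15), b=17^5·(≡9) mod 17; (15|17)=+1, (9|17)=+1; (−1)^{3·5·8}·(+1)^5·(+1)^3 = +1.
v=53: a=53^1·(≡44), b=53^1·(≡10) mod 53; (44|53)=+1, (10|53)=+1; (−1)^{1·1·26}·(+1)^1·(+1)^1 = +1.
v=7: a=7^0·(≡5), b=7^-2·(≡1) mod 7; (5|7)=-1, (1|7)=+1; (−1)^{0·-2·3}·(-1)^-2·(+1)^0 = +1.
v=2: v_2(a)=-8, v_2(b)=-20; units ≡ 1, 5 (mod 8); ε·ε+αω+βω = 0·0+-8·1+-20·0 ≡ 0  ⇒  (a,b)_2 = +1.
v=11: a=11^2·(≡2), b=11^6·(≡2) mod 11; (2|11)=-1, (2|11)=-1; (−1)^{2·6·5}·(-1)^6·(-1)^2 = +1.
v=23: a=23^-1·(≡8), b=23^3·(≡2) mod 23; (8|23)=+1, (2|23)=+1; (−1)^{-1·3·11}·(+1)^3·(+1)^-1 = -1.
Ram(-27623759, 642413) = {23, 31}; no ℚ_23-point on the conic.

[23, 31]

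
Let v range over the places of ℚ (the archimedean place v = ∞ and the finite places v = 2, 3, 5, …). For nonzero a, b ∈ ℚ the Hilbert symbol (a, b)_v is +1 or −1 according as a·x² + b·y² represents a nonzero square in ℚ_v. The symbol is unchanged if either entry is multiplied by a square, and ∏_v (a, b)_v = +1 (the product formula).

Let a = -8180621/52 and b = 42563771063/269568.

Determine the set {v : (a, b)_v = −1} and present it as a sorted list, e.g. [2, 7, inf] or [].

[2, 31]

(a, b) ≡ (-294593, 6851) mod (ℚ^×)²; places V = {2, 3, 11, 13, 17, 19, 31, 43, ∞}.
(a,b)_3: α=0, u≡1; β=-4, v≡2 (mod 3); (1|3)=+1, (2|3)=-1; sign (−1)^0·+1^-4·-1^0 = +1.
(a,b)_17: α=1, u≡6; β=1, v≡6 (mod 17); (6|17)=-1, (6|17)=-1; sign (−1)^0·-1^1·-1^1 = +1.
(a,b)_43: α=1, u≡27; β=2, v≡9 (mod 43); (27|43)=-1, (9|43)=+1; sign (−1)^0·-1^2·+1^1 = +1.
(a,b)_19: α=2, u≡14; β=2, v≡5 (mod 19); (14|19)=-1, (5|19)=+1; sign (−1)^0·-1^2·+1^2 = +1.
(a,b)_∞: sgn(-294593)=−, sgn(6851)=+, so +1.
(a,b)_2: α=-2, β=-8; u≡7, v≡3 (mod 8); ε(u)ε(v)=1·1, αω(v)=-2·1, βω(u)=-8·0; sum ≡ 1  ⇒  -1.
(a,b)_31: α=1, u≡5; β=1, v≡8 (mod 31); (5|31)=+1, (8|31)=+1; sign (−1)^1·+1^1·+1^1 = -1.
(a,b)_11: α=0, u≡3; β=2, v≡1 (mod 11); (3|11)=+1, (1|11)=+1; sign (−1)^0·+1^2·+1^0 = +1.
(a,b)_13: α=-1, u≡8; β=-1, v≡8 (mod 13); (8|13)=-1, (8|13)=-1; sign (−1)^0·-1^-1·-1^-1 = +1.
|Ram(-294593, 6851)| = 2, even; anisotropic at {2, 31}.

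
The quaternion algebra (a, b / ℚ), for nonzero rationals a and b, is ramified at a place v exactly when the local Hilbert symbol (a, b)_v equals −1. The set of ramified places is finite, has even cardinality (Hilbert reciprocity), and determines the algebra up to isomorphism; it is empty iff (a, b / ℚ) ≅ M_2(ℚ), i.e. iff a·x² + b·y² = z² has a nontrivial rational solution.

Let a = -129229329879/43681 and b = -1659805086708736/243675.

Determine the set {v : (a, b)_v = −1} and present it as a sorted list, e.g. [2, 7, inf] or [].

Mod squares: a ≡ -159, b ≡ -75207. Check v ∈ {∞, 2, 3, 5, 11, 13, 17, 19, 43, 53}.
v=5: a=5^0·(≡1), b=5^-2·(≡2) mod 5; (1|5)=+1, (2|5)=-1; (−1)^{0·-2·2}·(+1)^-2·(-1)^0 = +1.
v=2: v_2(a)=0, v_2(b)=10; units ≡ 1, 1 (mod 8); ε·ε+αω+βω = 0·0+0·0+10·0 ≡ 0  ⇒  (a,b)_2 = +1.
v=17: a=17^2·(≡7), b=17^2·(≡13) mod 17; (7|17)=-1, (13|17)=+1; (−1)^{2·2·8}·(-1)^2·(+1)^2 = +1.
v=13: a=13^2·(≡4), b=13^0·(≡11) mod 13; (4|13)=+1, (11|13)=-1; (−1)^{2·0·6}·(+1)^0·(-1)^2 = +1.
v=11: a=11^-2·(≡6), b=11^3·(≡9) mod 11; (6|11)=-1, (9|11)=+1; (−1)^{-2·3·5}·(-1)^3·(+1)^-2 = -1.
v=53: a=53^1·(≡27), b=53^1·(≡26) mod 53; (27|53)=-1, (26|53)=-1; (−1)^{1·1·26}·(-1)^1·(-1)^1 = +1.
v=3: a=3^3·(≡1), b=3^-3·(≡2) mod 3; (1|3)=+1, (2|3)=-1; (−1)^{3·-3·1}·(+1)^-3·(-1)^3 = +1.
v=∞: -159 < 0 and -75207 < 0  ⇒  (a,b)_∞ = -1.
v=43: a=43^2·(≡31), b=43^3·(≡24) mod 43; (31|43)=+1, (24|43)=+1; (−1)^{2·3·21}·(+1)^3·(+1)^2 = +1.
v=19: a=19^-2·(≡14), b=19^-2·(≡18) mod 19; (14|19)=-1, (18|19)=-1; (−1)^{-2·-2·9}·(-1)^-2·(-1)^-2 = +1.
|Ram(-159, -75207)| = 2, even; anisotropic at {11, ∞}.

[11, inf]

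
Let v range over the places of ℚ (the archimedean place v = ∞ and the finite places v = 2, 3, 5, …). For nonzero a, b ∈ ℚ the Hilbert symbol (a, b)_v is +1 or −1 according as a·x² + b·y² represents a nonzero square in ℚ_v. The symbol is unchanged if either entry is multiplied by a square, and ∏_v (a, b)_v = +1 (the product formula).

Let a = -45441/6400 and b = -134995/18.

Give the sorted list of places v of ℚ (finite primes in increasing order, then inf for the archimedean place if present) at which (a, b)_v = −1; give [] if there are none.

[29, inf]

Mod squares: a ≡ -561, b ≡ -5510. Check v ∈ {∞, 2, 3, 5, 7, 11, 17, 19, 29}.
v=17: a=17^1·(≡8), b=17^0·(≡2) mod 17; (8|17)=+1, (2|17)=+1; (−1)^{1·0·8}·(+1)^0·(+1)^1 = +1.
v=11: a=11^1·(≡3), b=11^0·(≡9) mod 11; (3|11)=+1, (9|11)=+1; (−1)^{1·0·5}·(+1)^0·(+1)^1 = +1.
v=2: v_2(a)=-8, v_2(b)=-1; units ≡ 7, 5 (mod 8); ε·ε+αω+βω = 1·0+-8·1+-1·0 ≡ 0  ⇒  (a,b)_2 = +1.
v=5: a=5^-2·(≡4), b=5^1·(≡2) mod 5; (4|5)=+1, (2|5)=-1; (−1)^{-2·1·2}·(+1)^1·(-1)^-2 = +1.
v=3: a=3^5·(≡2), b=3^-2·(≡1) mod 3; (2|3)=-1, (1|3)=+1; (−1)^{5·-2·1}·(-1)^-2·(+1)^5 = +1.
v=19: a=19^0·(≡4), b=19^1·(≡18) mod 19; (4|19)=+1, (18|19)=-1; (−1)^{0·1·9}·(+1)^1·(-1)^0 = +1.
v=7: a=7^0·(≡5), b=7^2·(≡6) mod 7; (5|7)=-1, (6|7)=-1; (−1)^{0·2·3}·(-1)^2·(-1)^0 = +1.
v=∞: -561 < 0 and -5510 < 0  ⇒  (a,b)_∞ = -1.
v=29: a=29^0·(≡3), b=29^1·(≡4) mod 29; (3|29)=-1, (4|29)=+1; (−1)^{0·1·14}·(-1)^1·(+1)^0 = -1.
(-561, -5510 / ℚ) ramifies at {29, ∞}: a division algebra.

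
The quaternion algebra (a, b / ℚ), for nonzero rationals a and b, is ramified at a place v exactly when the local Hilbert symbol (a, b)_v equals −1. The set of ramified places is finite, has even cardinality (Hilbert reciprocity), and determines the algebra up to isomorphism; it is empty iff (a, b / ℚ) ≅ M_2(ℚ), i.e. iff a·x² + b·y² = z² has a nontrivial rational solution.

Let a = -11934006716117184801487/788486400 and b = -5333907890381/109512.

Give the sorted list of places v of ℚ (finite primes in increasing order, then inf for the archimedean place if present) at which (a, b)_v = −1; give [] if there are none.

[7, 31, 47, inf]

(a, b) ≡ (-7, -107818) mod (ℚ^×)²; places V = {2, 3, 5, 7, 11, 13, 29, 31, 37, 47, ∞}.
(a,b)_2: α=-8, β=-3; u≡1, v≡3 (mod 8); ε(u)ε(v)=0·1, αω(v)=-8·1, βω(u)=-3·0; sum ≡ 0  ⇒  +1.
(a,b)_7: α=9, u≡3; β=6, v≡3 (mod 7); (3|7)=-1, (3|7)=-1; sign (−1)^0·-1^6·-1^9 = -1.
(a,b)_11: α=2, u≡3; β=0, v≡1 (mod 11); (3|11)=+1, (1|11)=+1; sign (−1)^0·+1^0·+1^2 = +1.
(a,b)_13: α=-2, u≡11; β=-2, v≡9 (mod 13); (11|13)=-1, (9|13)=+1; sign (−1)^0·-1^-2·+1^-2 = +1.
(a,b)_29: α=2, u≡1; β=2, v≡28 (mod 29); (1|29)=+1, (28|29)=+1; sign (−1)^0·+1^2·+1^2 = +1.
(a,b)_31: α=2, u≡24; β=1, v≡10 (mod 31); (24|31)=-1, (10|31)=+1; sign (−1)^0·-1^1·+1^2 = -1.
(a,b)_∞: sgn(-7)=−, sgn(-107818)=−, so -1.
(a,b)_37: α=2, u≡3; β=1, v≡26 (mod 37); (3|37)=+1, (26|37)=+1; sign (−1)^0·+1^1·+1^2 = +1.
(a,b)_5: α=-2, u≡3; β=0, v≡2 (mod 5); (3|5)=-1, (2|5)=-1; sign (−1)^0·-1^0·-1^-2 = +1.
(a,b)_3: α=-6, u≡2; β=-4, v≡2 (mod 3); (2|3)=-1, (2|3)=-1; sign (−1)^0·-1^-4·-1^-6 = +1.
(a,b)_47: α=2, u≡43; β=1, v≡4 (mod 47); (43|47)=-1, (4|47)=+1; sign (−1)^0·-1^1·+1^2 = -1.
|Ram(-7, -107818)| = 4, even; anisotropic at {7, 31, 47, ∞}.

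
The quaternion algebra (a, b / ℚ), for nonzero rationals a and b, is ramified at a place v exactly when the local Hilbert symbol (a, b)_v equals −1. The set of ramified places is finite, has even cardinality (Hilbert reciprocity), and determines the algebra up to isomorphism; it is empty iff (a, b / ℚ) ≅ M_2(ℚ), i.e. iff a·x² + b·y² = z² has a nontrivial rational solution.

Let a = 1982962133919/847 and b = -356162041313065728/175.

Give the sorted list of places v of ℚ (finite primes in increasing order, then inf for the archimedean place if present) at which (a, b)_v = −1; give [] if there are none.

Mod squares: a ≡ 3508673, b ≡ -4866869. Check v ∈ {∞, 2, 3, 5, 7, 11, 13, 17, 19, 23, 31, 37, 43}.
v=13: a=13^2·(≡4), b=13^2·(≡2) mod 13; (4|13)=+1, (2|13)=-1; (−1)^{2·2·6}·(+1)^2·(-1)^2 = +1.
v=23: a=23^1·(≡5), b=23^1·(≡17) mod 23; (5|23)=-1, (17|23)=-1; (−1)^{1·1·11}·(-1)^1·(-1)^1 = -1.
v=43: a=43^0·(≡29), b=43^1·(≡41) mod 43; (29|43)=-1, (41|43)=+1; (−1)^{0·1·21}·(-1)^1·(+1)^0 = -1.
v=5: a=5^0·(≡2), b=5^-2·(≡1) mod 5; (2|5)=-1, (1|5)=+1; (−1)^{0·-2·2}·(-1)^-2·(+1)^0 = +1.
v=11: a=11^-2·(≡9), b=11^0·(≡4) mod 11; (9|11)=+1, (4|11)=+1; (−1)^{-2·0·5}·(+1)^0·(+1)^-2 = +1.
v=3: a=3^4·(≡2), b=3^2·(≡1) mod 3; (2|3)=-1, (1|3)=+1; (−1)^{4·2·1}·(-1)^2·(+1)^4 = +1.
v=37: a=37^1·(≡19), b=37^3·(≡31) mod 37; (19|37)=-1, (31|37)=-1; (−1)^{1·3·18}·(-1)^3·(-1)^1 = +1.
v=∞: 3508673 > 0 and -4866869 < 0  ⇒  (a,b)_∞ = +1.
v=19: a=19^1·(≡7), b=19^1·(≡1) mod 19; (7|19)=+1, (1|19)=+1; (−1)^{1·1·9}·(+1)^1·(+1)^1 = -1.
v=31: a=31^1·(≡14), b=31^2·(≡4) mod 31; (14|31)=+1, (4|31)=+1; (−1)^{1·2·15}·(+1)^2·(+1)^1 = +1.
v=2: v_2(a)=0, v_2(b)=8; units ≡ 1, 3 (mod 8); ε·ε+αω+βω = 0·1+0·1+8·0 ≡ 0  ⇒  (a,b)_2 = +1.
v=17: a=17^2·(≡8), b=17^0·(≡3) mod 17; (8|17)=+1, (3|17)=-1; (−1)^{2·0·8}·(+1)^0·(-1)^2 = +1.
v=7: a=7^-1·(≡2), b=7^-1·(≡2) mod 7; (2|7)=+1, (2|7)=+1; (−1)^{-1·-1·3}·(+1)^-1·(+1)^-1 = -1.
Ram(3508673, -4866869) = {7, 19, 23, 43}; no ℚ_7-point on the conic.

[7, 19, 23, 43]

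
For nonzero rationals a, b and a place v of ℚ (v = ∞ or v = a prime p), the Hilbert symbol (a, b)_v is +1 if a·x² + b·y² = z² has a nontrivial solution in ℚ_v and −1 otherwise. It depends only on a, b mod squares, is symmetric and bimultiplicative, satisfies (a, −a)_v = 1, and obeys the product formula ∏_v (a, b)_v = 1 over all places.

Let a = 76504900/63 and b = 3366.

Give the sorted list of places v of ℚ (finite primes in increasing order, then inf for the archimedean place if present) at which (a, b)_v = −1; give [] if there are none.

[2, 7, 17, 29]

Mod squares: a ≡ 5355343, b ≡ 374. Check v ∈ {∞, 2, 3, 5, 7, 11, 17, 23, 29, 31, 37}.
v=3: a=3^-2·(≡1), b=3^2·(≡2) mod 3; (1|3)=+1, (2|3)=-1; (−1)^{-2·2·1}·(+1)^2·(-1)^-2 = +1.
v=5: a=5^2·(≡2), b=5^0·(≡1) mod 5; (2|5)=-1, (1|5)=+1; (−1)^{2·0·2}·(-1)^0·(+1)^2 = +1.
v=7: a=7^-1·(≡5), b=7^0·(≡6) mod 7; (5|7)=-1, (6|7)=-1; (−1)^{-1·0·3}·(-1)^0·(-1)^-1 = -1.
v=17: a=17^0·(≡6), b=17^1·(≡11) mod 17; (6|17)=-1, (11|17)=-1; (−1)^{0·1·8}·(-1)^1·(-1)^0 = -1.
v=23: a=23^1·(≡1), b=23^0·(≡8) mod 23; (1|23)=+1, (8|23)=+1; (−1)^{1·0·11}·(+1)^0·(+1)^1 = +1.
v=29: a=29^1·(≡23), b=29^0·(≡2) mod 29; (23|29)=+1, (2|29)=-1; (−1)^{1·0·14}·(+1)^0·(-1)^1 = -1.
v=∞: 5355343 > 0 and 374 > 0  ⇒  (a,b)_∞ = +1.
v=2: v_2(a)=2, v_2(b)=1; units ≡ 7, 3 (mod 8); ε·ε+αω+βω = 1·1+2·1+1·0 ≡ 1  ⇒  (a,b)_2 = -1.
v=11: a=11^0·(≡4), b=11^1·(≡9) mod 11; (4|11)=+1, (9|11)=+1; (−1)^{0·1·5}·(+1)^1·(+1)^0 = +1.
v=37: a=37^1·(≡31), b=37^0·(≡36) mod 37; (31|37)=-1, (36|37)=+1; (−1)^{1·0·18}·(-1)^0·(+1)^1 = +1.
v=31: a=31^1·(≡21), b=31^0·(≡18) mod 31; (21|31)=-1, (18|31)=+1; (−1)^{1·0·15}·(-1)^0·(+1)^1 = +1.
|Ram(5355343, 374)| = 4, even; anisotropic at {2, 7, 17, 29}.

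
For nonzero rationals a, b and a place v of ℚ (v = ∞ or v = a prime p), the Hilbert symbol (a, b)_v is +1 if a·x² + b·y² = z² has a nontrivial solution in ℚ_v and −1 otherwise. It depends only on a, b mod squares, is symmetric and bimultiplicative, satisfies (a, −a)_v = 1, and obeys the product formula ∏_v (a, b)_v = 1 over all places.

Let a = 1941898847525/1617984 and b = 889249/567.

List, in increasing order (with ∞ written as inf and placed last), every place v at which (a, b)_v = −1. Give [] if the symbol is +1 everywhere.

(a, b) ≡ (191429, 7) mod (ℚ^×)²; places V = {2, 3, 5, 7, 13, 23, 29, 41, 53, ∞}.
(a,b)_5: α=2, u≡4; β=0, v≡2 (mod 5); (4|5)=+1, (2|5)=-1; sign (−1)^0·+1^0·-1^2 = +1.
(a,b)_41: α=1, u≡16; β=2, v≡24 (mod 41); (16|41)=+1, (24|41)=-1; sign (−1)^0·+1^2·-1^1 = -1.
(a,b)_29: α=1, u≡10; β=0, v≡5 (mod 29); (10|29)=-1, (5|29)=+1; sign (−1)^0·-1^0·+1^1 = +1.
(a,b)_7: α=5, u≡5; β=-1, v≡1 (mod 7); (5|7)=-1, (1|7)=+1; sign (−1)^1·-1^-1·+1^5 = +1.
(a,b)_∞: sgn(191429)=+, sgn(7)=+, so +1.
(a,b)_2: α=-6, β=0; u≡5, v≡7 (mod 8); ε(u)ε(v)=0·1, αω(v)=-6·0, βω(u)=0·1; sum ≡ 0  ⇒  +1.
(a,b)_3: α=-2, u≡2; β=-4, v≡1 (mod 3); (2|3)=-1, (1|3)=+1; sign (−1)^0·-1^-4·+1^-2 = +1.
(a,b)_53: α=-2, u≡25; β=0, v≡9 (mod 53); (25|53)=+1, (9|53)=+1; sign (−1)^0·+1^0·+1^-2 = +1.
(a,b)_23: α=1, u≡17; β=2, v≡17 (mod 23); (17|23)=-1, (17|23)=-1; sign (−1)^0·-1^2·-1^1 = -1.
(a,b)_13: α=2, u≡4; β=0, v≡11 (mod 13); (4|13)=+1, (11|13)=-1; sign (−1)^0·+1^0·-1^2 = +1.
|Ram(191429, 7)| = 2, even; anisotropic at {23, 41}.

[23, 41]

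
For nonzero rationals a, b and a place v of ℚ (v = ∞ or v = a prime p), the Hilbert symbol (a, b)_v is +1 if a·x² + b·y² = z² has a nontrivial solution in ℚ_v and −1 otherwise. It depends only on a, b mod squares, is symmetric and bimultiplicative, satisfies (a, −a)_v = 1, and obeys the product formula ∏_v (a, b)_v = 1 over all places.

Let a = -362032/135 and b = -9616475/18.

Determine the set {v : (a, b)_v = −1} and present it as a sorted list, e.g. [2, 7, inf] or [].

(a, b) ≡ (-2805, -22) mod (ℚ^×)²; places V = {2, 3, 5, 11, 17, ∞}.
(a,b)_2: α=4, β=-1; u≡3, v≡5 (mod 8); ε(u)ε(v)=1·0, αω(v)=4·1, βω(u)=-1·1; sum ≡ 1  ⇒  -1.
(a,b)_5: α=-1, u≡4; β=2, v≡2 (mod 5); (4|5)=+1, (2|5)=-1; sign (−1)^0·+1^2·-1^-1 = -1.
(a,b)_∞: sgn(-2805)=−, sgn(-22)=−, so -1.
(a,b)_17: α=1, u≡12; β=2, v≡11 (mod 17); (12|17)=-1, (11|17)=-1; sign (−1)^0·-1^2·-1^1 = -1.
(a,b)_3: α=-3, u≡1; β=-2, v≡2 (mod 3); (1|3)=+1, (2|3)=-1; sign (−1)^0·+1^-2·-1^-3 = -1.
(a,b)_11: α=3, u≡1; β=3, v≡5 (mod 11); (1|11)=+1, (5|11)=+1; sign (−1)^1·+1^3·+1^3 = -1.
Ram(-2805, -22) = {2, 3, 5, 11, 17, ∞}; no ℚ_2-point on the conic.

[2, 3, 5, 11, 17, inf]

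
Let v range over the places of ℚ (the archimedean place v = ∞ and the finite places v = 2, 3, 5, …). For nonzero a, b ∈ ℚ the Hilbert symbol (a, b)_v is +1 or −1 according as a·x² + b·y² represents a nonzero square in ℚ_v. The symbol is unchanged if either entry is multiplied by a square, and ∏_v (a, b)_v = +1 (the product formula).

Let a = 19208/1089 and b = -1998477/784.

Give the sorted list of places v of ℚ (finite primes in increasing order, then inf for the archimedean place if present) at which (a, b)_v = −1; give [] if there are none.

Mod squares: a ≡ 2, b ≡ -222053. Check v ∈ {∞, 2, 3, 7, 11, 13, 19, 29, 31}.
v=13: a=13^0·(≡2), b=13^1·(≡12) mod 13; (2|13)=-1, (12|13)=+1; (−1)^{0·1·6}·(-1)^1·(+1)^0 = -1.
v=2: v_2(a)=3, v_2(b)=-4; units ≡ 1, 3 (mod 8); ε·ε+αω+βω = 0·1+3·1+-4·0 ≡ 1  ⇒  (a,b)_2 = -1.
v=19: a=19^0·(≡3), b=19^1·(≡4) mod 19; (3|19)=-1, (4|19)=+1; (−1)^{0·1·9}·(-1)^1·(+1)^0 = -1.
v=∞: 2 > 0 and -222053 < 0  ⇒  (a,b)_∞ = +1.
v=31: a=31^0·(≡28), b=31^1·(≡29) mod 31; (28|31)=+1, (29|31)=-1; (−1)^{0·1·15}·(+1)^1·(-1)^0 = +1.
v=11: a=11^-2·(≡10), b=11^0·(≡1) mod 11; (10|11)=-1, (1|11)=+1; (−1)^{-2·0·5}·(-1)^0·(+1)^-2 = +1.
v=3: a=3^-2·(≡2), b=3^2·(≡1) mod 3; (2|3)=-1, (1|3)=+1; (−1)^{-2·2·1}·(-1)^2·(+1)^-2 = +1.
v=7: a=7^4·(≡2), b=7^-2·(≡1) mod 7; (2|7)=+1, (1|7)=+1; (−1)^{4·-2·3}·(+1)^-2·(+1)^4 = +1.
v=29: a=29^0·(≡26), b=29^1·(≡20) mod 29; (26|29)=-1, (20|29)=+1; (−1)^{0·1·14}·(-1)^1·(+1)^0 = -1.
|Ram(2, -222053)| = 4, even; anisotropic at {2, 13, 19, 29}.

[2, 13, 19, 29]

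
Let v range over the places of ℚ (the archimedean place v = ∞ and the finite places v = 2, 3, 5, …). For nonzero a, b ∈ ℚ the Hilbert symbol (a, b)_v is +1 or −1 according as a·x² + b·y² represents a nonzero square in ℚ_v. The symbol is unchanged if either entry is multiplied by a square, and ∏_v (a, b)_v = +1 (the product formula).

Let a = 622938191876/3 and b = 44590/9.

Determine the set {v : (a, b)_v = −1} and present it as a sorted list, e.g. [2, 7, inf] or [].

Mod squares: a ≡ 1151403, b ≡ 910. Check v ∈ {∞, 2, 3, 5, 7, 11, 13, 23, 37, 41}.
v=41: a=41^1·(≡39), b=41^0·(≡39) mod 41; (39|41)=+1, (39|41)=+1; (−1)^{1·0·20}·(+1)^0·(+1)^1 = +1.
v=37: a=37^1·(≡24), b=37^0·(≡17) mod 37; (24|37)=-1, (17|37)=-1; (−1)^{1·0·18}·(-1)^0·(-1)^1 = -1.
v=∞: 1151403 > 0 and 910 > 0  ⇒  (a,b)_∞ = +1.
v=11: a=11^1·(≡6), b=11^0·(≡2) mod 11; (6|11)=-1, (2|11)=-1; (−1)^{1·0·5}·(-1)^0·(-1)^1 = -1.
v=3: a=3^-1·(≡2), b=3^-2·(≡1) mod 3; (2|3)=-1, (1|3)=+1; (−1)^{-1·-2·1}·(-1)^-2·(+1)^-1 = +1.
v=7: a=7^4·(≡2), b=7^3·(≡2) mod 7; (2|7)=+1, (2|7)=+1; (−1)^{4·3·3}·(+1)^3·(+1)^4 = +1.
v=2: v_2(a)=2, v_2(b)=1; units ≡ 3, 7 (mod 8); ε·ε+αω+βω = 1·1+2·0+1·1 ≡ 0  ⇒  (a,b)_2 = +1.
v=23: a=23^1·(≡2), b=23^0·(≡12) mod 23; (2|23)=+1, (12|23)=+1; (−1)^{1·0·11}·(+1)^0·(+1)^1 = +1.
v=5: a=5^0·(≡2), b=5^1·(≡2) mod 5; (2|5)=-1, (2|5)=-1; (−1)^{0·1·2}·(-1)^1·(-1)^0 = -1.
v=13: a=13^2·(≡11), b=13^1·(≡7) mod 13; (11|13)=-1, (7|13)=-1; (−1)^{2·1·6}·(-1)^1·(-1)^2 = -1.
|Ram(1151403, 910)| = 4, even; anisotropic at {5, 11, 13, 37}.

[5, 11, 13, 37]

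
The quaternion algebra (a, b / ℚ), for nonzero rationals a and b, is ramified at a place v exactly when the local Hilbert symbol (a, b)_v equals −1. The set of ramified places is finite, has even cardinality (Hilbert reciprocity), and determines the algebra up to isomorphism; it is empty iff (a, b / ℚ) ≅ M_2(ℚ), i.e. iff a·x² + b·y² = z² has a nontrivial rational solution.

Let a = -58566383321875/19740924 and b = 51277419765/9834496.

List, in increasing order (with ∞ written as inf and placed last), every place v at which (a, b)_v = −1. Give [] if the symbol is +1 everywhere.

[11, 13, 17, 31]

(a, b) ≡ (-840565, 22165) mod (ℚ^×)²; places V = {2, 3, 5, 7, 11, 13, 17, 19, 29, 31, ∞}.
(a,b)_13: α=4, u≡8; β=5, v≡5 (mod 13); (8|13)=-1, (5|13)=-1; sign (−1)^0·-1^5·-1^4 = -1.
(a,b)_19: α=-2, u≡18; β=0, v≡11 (mod 19); (18|19)=-1, (11|19)=+1; sign (−1)^0·-1^0·+1^-2 = +1.
(a,b)_5: α=5, u≡3; β=1, v≡3 (mod 5); (3|5)=-1, (3|5)=-1; sign (−1)^0·-1^1·-1^5 = +1.
(a,b)_29: α=1, u≡14; β=0, v≡28 (mod 29); (14|29)=-1, (28|29)=+1; sign (−1)^0·-1^0·+1^1 = +1.
(a,b)_11: α=3, u≡2; β=1, v≡7 (mod 11); (2|11)=-1, (7|11)=-1; sign (−1)^1·-1^1·-1^3 = -1.
(a,b)_2: α=-2, β=-12; u≡3, v≡5 (mod 8); ε(u)ε(v)=1·0, αω(v)=-2·1, βω(u)=-12·1; sum ≡ 0  ⇒  +1.
(a,b)_∞: sgn(-840565)=−, sgn(22165)=+, so +1.
(a,b)_7: α=-2, u≡1; β=-4, v≡5 (mod 7); (1|7)=+1, (5|7)=-1; sign (−1)^0·+1^-4·-1^-2 = +1.
(a,b)_3: α=-2, u≡2; β=4, v≡1 (mod 3); (2|3)=-1, (1|3)=+1; sign (−1)^0·-1^4·+1^-2 = +1.
(a,b)_17: α=1, u≡8; β=0, v≡14 (mod 17); (8|17)=+1, (14|17)=-1; sign (−1)^0·+1^0·-1^1 = -1.
(a,b)_31: α=-1, u≡25; β=1, v≡9 (mod 31); (25|31)=+1, (9|31)=+1; sign (−1)^1·+1^1·+1^-1 = -1.
(-840565, 22165 / ℚ) ramifies at {11, 13, 17, 31}: a division algebra.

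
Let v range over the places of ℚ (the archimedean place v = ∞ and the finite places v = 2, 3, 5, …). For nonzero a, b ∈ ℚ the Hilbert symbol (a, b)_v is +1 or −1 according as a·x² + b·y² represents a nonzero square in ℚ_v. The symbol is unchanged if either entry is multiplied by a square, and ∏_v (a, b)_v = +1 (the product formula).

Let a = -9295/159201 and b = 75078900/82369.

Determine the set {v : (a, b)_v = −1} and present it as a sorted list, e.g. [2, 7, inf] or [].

(a, b) ≡ (-55, 9269) mod (ℚ^×)²; places V = {2, 3, 5, 7, 11, 13, 19, 23, 31, 41, ∞}.
(a,b)_5: α=1, u≡1; β=2, v≡4 (mod 5); (1|5)=+1, (4|5)=+1; sign (−1)^0·+1^2·+1^1 = +1.
(a,b)_23: α=0, u≡19; β=1, v≡8 (mod 23); (19|23)=-1, (8|23)=+1; sign (−1)^0·-1^1·+1^0 = -1.
(a,b)_2: α=0, β=2; u≡1, v≡5 (mod 8); ε(u)ε(v)=0·0, αω(v)=0·1, βω(u)=2·0; sum ≡ 0  ⇒  +1.
(a,b)_∞: sgn(-55)=−, sgn(9269)=+, so +1.
(a,b)_19: α=-2, u≡18; β=0, v≡5 (mod 19); (18|19)=-1, (5|19)=+1; sign (−1)^0·-1^0·+1^-2 = +1.
(a,b)_3: α=-2, u≡2; β=4, v≡2 (mod 3); (2|3)=-1, (2|3)=-1; sign (−1)^0·-1^4·-1^-2 = +1.
(a,b)_41: α=0, u≡35; β=-2, v≡24 (mod 41); (35|41)=-1, (24|41)=-1; sign (−1)^0·-1^-2·-1^0 = +1.
(a,b)_11: α=1, u≡10; β=0, v≡6 (mod 11); (10|11)=-1, (6|11)=-1; sign (−1)^0·-1^0·-1^1 = -1.
(a,b)_7: α=-2, u≡1; β=-2, v≡1 (mod 7); (1|7)=+1, (1|7)=+1; sign (−1)^0·+1^-2·+1^-2 = +1.
(a,b)_13: α=2, u≡12; β=1, v≡11 (mod 13); (12|13)=+1, (11|13)=-1; sign (−1)^0·+1^1·-1^2 = +1.
(a,b)_31: α=0, u≡10; β=1, v≡28 (mod 31); (10|31)=+1, (28|31)=+1; sign (−1)^0·+1^1·+1^0 = +1.
(-55, 9269 / ℚ) ramifies at {11, 23}: a division algebra.

[11, 23]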